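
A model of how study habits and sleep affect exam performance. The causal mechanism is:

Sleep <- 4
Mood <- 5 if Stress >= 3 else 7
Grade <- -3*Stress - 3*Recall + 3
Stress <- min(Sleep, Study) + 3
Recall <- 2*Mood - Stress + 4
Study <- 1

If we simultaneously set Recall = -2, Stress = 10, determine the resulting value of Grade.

-21

The joint intervention fixes Recall = -2, Stress = 10, removing each variable's own equation.
Grade = -3*Stress - 3*Recall + 3  [with Stress=10, Recall=-2]  = -21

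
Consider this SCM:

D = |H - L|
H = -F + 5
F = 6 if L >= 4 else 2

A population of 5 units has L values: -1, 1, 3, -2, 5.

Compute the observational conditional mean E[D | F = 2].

Conditioning on F=2 selects the 4 unit(s) with L ∈ {-1, 1, 3, -2}. Their D values: 4, 2, 0, 5. Mean = 2.75.

2.75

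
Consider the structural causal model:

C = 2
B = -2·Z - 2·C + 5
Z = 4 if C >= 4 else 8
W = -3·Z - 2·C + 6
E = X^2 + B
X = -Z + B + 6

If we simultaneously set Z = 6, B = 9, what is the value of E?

The joint intervention fixes Z = 6, B = 9, removing each variable's own equation.
X = -Z + B + 6  [with Z=6, B=9]  = 9
E = X^2 + B  [with X=9, B=9]  = 90

90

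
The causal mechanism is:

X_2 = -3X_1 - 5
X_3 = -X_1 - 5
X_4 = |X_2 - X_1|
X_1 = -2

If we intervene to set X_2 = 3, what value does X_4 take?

Under do(X_2=3), the mechanism X_2 = -3X_1 - 5 is discarded; X_2 is fixed at 3.
X_4 = |X_2 - X_1|  [with X_2=3, X_1=-2]  = 5

5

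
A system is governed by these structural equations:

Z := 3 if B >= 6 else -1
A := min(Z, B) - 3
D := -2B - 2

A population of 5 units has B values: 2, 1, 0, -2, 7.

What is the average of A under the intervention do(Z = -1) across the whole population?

-4.2

The intervention sets Z=-1 in all 5 units regardless of B. Recomputing A per unit gives -4, -4, -4, -5, -4; average -4.2.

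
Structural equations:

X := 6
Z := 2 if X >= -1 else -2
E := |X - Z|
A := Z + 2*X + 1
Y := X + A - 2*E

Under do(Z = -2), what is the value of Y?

do(Z=-2) replaces the equation Z := 2 if X >= -1 else -2 with the constant Z = -2.
E = |X - Z|  [with X=6, Z=-2]  = 8
A = Z + 2*X + 1  [with Z=-2, X=6]  = 11
Y = X + A - 2*E  [with X=6, A=11, E=8]  = 1

1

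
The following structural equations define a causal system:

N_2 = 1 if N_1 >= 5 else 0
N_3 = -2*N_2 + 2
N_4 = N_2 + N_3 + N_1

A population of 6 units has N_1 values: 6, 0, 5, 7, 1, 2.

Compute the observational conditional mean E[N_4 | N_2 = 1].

7

Observing N_2=1 restricts to units where N_2's equation naturally yields 1: N_1 ∈ {6, 5, 7}. In that subpopulation N_4 = 7, 6, 8, mean 7.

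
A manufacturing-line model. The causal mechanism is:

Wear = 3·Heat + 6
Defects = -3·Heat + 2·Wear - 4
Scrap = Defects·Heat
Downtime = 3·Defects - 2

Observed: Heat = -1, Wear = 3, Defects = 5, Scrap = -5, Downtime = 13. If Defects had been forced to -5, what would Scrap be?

5

The intervention breaks the incoming arrows to Defects: Defects = -3·Heat + 2·Wear - 4 no longer applies, and Defects = -5.
Scrap = Defects·Heat  [with Defects=-5, Heat=-1]  = 5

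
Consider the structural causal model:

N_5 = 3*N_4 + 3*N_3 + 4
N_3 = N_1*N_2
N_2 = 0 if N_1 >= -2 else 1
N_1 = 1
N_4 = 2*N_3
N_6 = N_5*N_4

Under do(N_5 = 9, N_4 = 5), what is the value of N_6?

45

Setting N_5 = 9, N_4 = 5 by intervention discards those variables' equations.
N_6 = N_5*N_4  [with N_5=9, N_4=5]  = 45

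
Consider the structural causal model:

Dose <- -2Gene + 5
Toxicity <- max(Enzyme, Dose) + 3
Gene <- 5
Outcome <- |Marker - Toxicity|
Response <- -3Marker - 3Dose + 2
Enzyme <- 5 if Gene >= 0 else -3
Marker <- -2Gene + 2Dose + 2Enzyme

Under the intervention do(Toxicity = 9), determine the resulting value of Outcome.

Intervening sets Toxicity = 9 and removes its equation (Toxicity <- max(Enzyme, Dose) + 3).
Dose = -2Gene + 5  [with Gene=5]  = -5
Enzyme = 5 if Gene >= 0 else -3  [with Gene=5]  = 5
Marker = -2Gene + 2Dose + 2Enzyme  [with Gene=5, Dose=-5, Enzyme=5]  = -10
Outcome = |Marker - Toxicity|  [with Marker=-10, Toxicity=9]  = 19

19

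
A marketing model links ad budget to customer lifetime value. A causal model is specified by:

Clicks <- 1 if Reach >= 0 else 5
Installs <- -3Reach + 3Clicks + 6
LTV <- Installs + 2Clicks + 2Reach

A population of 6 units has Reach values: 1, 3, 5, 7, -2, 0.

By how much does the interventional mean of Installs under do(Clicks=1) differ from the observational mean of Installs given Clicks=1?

2.6

Under do(Clicks=1), Clicks's equation is replaced by Clicks=1 for every unit. Per-unit Installs: 6, 0, -6, -12, 15, 9. Mean = 2.
Conditioning on Clicks=1 selects the 5 unit(s) with Reach ∈ {1, 3, 5, 7, 0}. Their Installs values: 6, 0, -6, -12, 9. Mean = -0.6.
Difference = 2 − (-0.6) = 2.6.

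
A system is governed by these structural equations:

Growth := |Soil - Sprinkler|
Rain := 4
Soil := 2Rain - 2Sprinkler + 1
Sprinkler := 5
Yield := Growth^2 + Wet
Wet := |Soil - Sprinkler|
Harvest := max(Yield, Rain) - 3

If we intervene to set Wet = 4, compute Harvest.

The intervention breaks the incoming arrows to Wet: Wet := |Soil - Sprinkler| no longer applies, and Wet = 4.
Soil = 2Rain - 2Sprinkler + 1  [with Rain=4, Sprinkler=5]  = -1
Growth = |Soil - Sprinkler|  [with Soil=-1, Sprinkler=5]  = 6
Yield = Growth^2 + Wet  [with Growth=6, Wet=4]  = 40
Harvest = max(Yield, Rain) - 3  [with Yield=40, Rain=4]  = 37

37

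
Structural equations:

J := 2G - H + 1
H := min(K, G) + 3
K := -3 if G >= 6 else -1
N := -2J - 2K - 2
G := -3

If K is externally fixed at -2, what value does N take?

do(K=-2) replaces the equation K := -3 if G >= 6 else -1 with the constant K = -2.
H = min(K, G) + 3  [with K=-2, G=-3]  = 0
J = 2G - H + 1  [with G=-3, H=0]  = -5
N = -2J - 2K - 2  [with J=-5, K=-2]  = 12

12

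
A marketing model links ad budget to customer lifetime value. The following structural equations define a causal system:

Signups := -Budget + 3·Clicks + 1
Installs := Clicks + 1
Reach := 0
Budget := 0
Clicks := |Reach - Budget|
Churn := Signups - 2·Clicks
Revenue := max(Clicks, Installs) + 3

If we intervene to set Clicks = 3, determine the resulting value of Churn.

4

The intervention breaks the incoming arrows to Clicks: Clicks := |Reach - Budget| no longer applies, and Clicks = 3.
Signups = -Budget + 3·Clicks + 1  [with Budget=0, Clicks=3]  = 10
Churn = Signups - 2·Clicks  [with Signups=10, Clicks=3]  = 4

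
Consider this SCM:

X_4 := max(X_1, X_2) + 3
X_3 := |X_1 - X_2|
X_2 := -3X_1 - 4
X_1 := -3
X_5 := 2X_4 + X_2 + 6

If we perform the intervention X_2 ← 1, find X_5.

do(X_2=1) replaces the equation X_2 := -3X_1 - 4 with the constant X_2 = 1.
X_4 = max(X_1, X_2) + 3  [with X_1=-3, X_2=1]  = 4
X_5 = 2X_4 + X_2 + 6  [with X_4=4, X_2=1]  = 15

15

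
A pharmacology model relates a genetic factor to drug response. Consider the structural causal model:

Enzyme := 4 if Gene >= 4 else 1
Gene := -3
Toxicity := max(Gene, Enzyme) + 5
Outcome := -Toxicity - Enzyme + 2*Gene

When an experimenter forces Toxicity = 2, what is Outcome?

The intervention breaks the incoming arrows to Toxicity: Toxicity := max(Gene, Enzyme) + 5 no longer applies, and Toxicity = 2.
Enzyme = 4 if Gene >= 4 else 1  [with Gene=-3]  = 1
Outcome = -Toxicity - Enzyme + 2*Gene  [with Toxicity=2, Enzyme=1, Gene=-3]  = -9

-9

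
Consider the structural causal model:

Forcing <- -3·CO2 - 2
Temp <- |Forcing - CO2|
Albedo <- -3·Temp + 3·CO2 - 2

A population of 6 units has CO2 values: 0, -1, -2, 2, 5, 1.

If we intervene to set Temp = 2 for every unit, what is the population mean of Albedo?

-5.5

Under do(Temp=2), Temp's equation is replaced by Temp=2 for every unit. Per-unit Albedo: -8, -11, -14, -2, 7, -5. Mean = -5.5.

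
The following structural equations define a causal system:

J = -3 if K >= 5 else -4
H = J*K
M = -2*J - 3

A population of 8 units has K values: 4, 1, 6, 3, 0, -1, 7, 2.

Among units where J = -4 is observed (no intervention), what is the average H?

-6

E[H|J=-4] averages over only the 6 units with J=-4 (K = 4, 1, 3, 0, -1, 2): H = -16, -4, -12, 0, 4, -8, mean -6.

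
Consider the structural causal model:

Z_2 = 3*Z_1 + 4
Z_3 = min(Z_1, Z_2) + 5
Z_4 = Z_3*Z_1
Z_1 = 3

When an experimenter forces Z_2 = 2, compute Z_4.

Under do(Z_2=2), the mechanism Z_2 = 3*Z_1 + 4 is discarded; Z_2 is fixed at 2.
Z_3 = min(Z_1, Z_2) + 5  [with Z_1=3, Z_2=2]  = 7
Z_4 = Z_3*Z_1  [with Z_3=7, Z_1=3]  = 21

21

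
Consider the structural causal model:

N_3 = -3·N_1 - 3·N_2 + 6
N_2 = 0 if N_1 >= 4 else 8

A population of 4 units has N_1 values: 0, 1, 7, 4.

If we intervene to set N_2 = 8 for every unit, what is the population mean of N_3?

The intervention sets N_2=8 in all 4 units regardless of N_1. Recomputing N_3 per unit gives -18, -21, -39, -30; average -27.

-27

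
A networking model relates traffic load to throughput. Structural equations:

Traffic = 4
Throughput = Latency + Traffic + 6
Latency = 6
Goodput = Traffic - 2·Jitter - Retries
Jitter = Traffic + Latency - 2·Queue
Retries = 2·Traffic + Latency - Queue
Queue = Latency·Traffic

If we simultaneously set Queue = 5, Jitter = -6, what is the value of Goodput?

Under do(Queue = 5, Jitter = -6), each intervened variable's structural equation is replaced by its fixed value.
Retries = 2·Traffic + Latency - Queue  [with Traffic=4, Latency=6, Queue=5]  = 9
Goodput = Traffic - 2·Jitter - Retries  [with Traffic=4, Jitter=-6, Retries=9]  = 7

7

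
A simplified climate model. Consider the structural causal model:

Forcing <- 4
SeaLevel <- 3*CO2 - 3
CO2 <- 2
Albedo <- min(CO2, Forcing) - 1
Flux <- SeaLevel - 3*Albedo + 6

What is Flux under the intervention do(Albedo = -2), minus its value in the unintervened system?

do(Albedo=-2) replaces the equation Albedo <- min(CO2, Forcing) - 1 with the constant Albedo = -2.
SeaLevel = 3*CO2 - 3  [with CO2=2]  = 3
Flux = SeaLevel - 3*Albedo + 6  [with SeaLevel=3, Albedo=-2]  = 15
Without intervention: Albedo = min(CO2, Forcing) - 1  [with CO2=2, Forcing=4]  = 1; SeaLevel = 3*CO2 - 3  [with CO2=2]  = 3; Flux = SeaLevel - 3*Albedo + 6  [with SeaLevel=3, Albedo=1]  = 6.
Change = 15 − 6 = 9.

9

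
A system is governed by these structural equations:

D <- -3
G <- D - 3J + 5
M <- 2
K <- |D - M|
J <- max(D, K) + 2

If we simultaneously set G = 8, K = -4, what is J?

Under do(G = 8, K = -4), each intervened variable's structural equation is replaced by its fixed value.
J = max(D, K) + 2  [with D=-3, K=-4]  = -1

-1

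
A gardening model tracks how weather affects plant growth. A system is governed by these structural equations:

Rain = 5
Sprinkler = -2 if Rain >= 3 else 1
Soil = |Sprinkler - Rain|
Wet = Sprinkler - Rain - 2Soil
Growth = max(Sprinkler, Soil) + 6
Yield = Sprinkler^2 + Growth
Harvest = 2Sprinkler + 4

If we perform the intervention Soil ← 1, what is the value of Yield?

11

The intervention breaks the incoming arrows to Soil: Soil = |Sprinkler - Rain| no longer applies, and Soil = 1.
Sprinkler = -2 if Rain >= 3 else 1  [with Rain=5]  = -2
Growth = max(Sprinkler, Soil) + 6  [with Sprinkler=-2, Soil=1]  = 7
Yield = Sprinkler^2 + Growth  [with Sprinkler=-2, Growth=7]  = 11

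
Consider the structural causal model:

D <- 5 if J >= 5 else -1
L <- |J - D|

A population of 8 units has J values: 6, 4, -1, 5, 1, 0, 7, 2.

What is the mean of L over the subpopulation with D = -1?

E[L|D=-1] averages over only the 5 units with D=-1 (J = 4, -1, 1, 0, 2): L = 5, 0, 2, 1, 3, mean 2.2.

2.2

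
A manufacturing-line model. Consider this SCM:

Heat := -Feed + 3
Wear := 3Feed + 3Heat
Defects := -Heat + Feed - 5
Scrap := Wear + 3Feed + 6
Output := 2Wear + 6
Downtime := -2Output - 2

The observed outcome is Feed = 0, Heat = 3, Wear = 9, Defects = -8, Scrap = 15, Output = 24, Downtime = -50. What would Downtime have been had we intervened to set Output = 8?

-18

Intervening sets Output = 8 and removes its equation (Output := 2Wear + 6).
Downtime = -2Output - 2  [with Output=8]  = -18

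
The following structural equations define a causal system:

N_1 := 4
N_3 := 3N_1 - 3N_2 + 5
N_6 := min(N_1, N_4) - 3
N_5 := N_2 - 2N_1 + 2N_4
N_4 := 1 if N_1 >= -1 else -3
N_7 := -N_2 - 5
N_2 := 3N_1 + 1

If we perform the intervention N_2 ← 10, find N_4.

Under do(N_2=10), the mechanism N_2 := 3N_1 + 1 is discarded; N_2 is fixed at 10.
Since N_4 is not a descendant of the intervened variable, it is unaffected.
N_4 = 1 if N_1 >= -1 else -3  [with N_1=4]  = 1

1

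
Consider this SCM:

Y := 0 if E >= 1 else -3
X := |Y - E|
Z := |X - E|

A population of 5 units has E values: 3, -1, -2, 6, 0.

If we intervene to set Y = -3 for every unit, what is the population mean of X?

Under do(Y=-3), Y's equation is replaced by Y=-3 for every unit. Per-unit X: 6, 2, 1, 9, 3. Mean = 4.2.

4.2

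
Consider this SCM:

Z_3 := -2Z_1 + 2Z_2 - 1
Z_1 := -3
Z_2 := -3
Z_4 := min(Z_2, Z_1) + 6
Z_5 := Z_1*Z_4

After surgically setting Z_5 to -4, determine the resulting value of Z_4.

The intervention breaks the incoming arrows to Z_5: Z_5 := Z_1*Z_4 no longer applies, and Z_5 = -4.
Since Z_4 is not a descendant of the intervened variable, it is unaffected.
Z_4 = min(Z_2, Z_1) + 6  [with Z_2=-3, Z_1=-3]  = 3

3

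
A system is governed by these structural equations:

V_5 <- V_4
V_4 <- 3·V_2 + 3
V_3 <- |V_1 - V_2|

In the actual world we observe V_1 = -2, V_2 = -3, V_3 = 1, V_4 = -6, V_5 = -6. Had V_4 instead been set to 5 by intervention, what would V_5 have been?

Intervening sets V_4 = 5 and removes its equation (V_4 <- 3·V_2 + 3).
V_5 = V_4  [with V_4=5]  = 5

5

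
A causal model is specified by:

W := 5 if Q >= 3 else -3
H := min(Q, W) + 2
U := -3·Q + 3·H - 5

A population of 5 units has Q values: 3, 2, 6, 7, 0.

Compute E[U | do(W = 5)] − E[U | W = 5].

Under do(W=5), W's equation is replaced by W=5 for every unit. Per-unit U: 1, 1, -2, -5, 1. Mean = -0.8.
Observing W=5 restricts to units where W's equation naturally yields 5: Q ∈ {3, 6, 7}. In that subpopulation U = 1, -2, -5, mean -2.
Difference = -0.8 − (-2) = 1.2.

1.2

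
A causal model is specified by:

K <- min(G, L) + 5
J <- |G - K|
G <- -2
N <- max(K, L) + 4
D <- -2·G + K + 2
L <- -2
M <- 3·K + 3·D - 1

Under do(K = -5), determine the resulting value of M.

-13

The intervention breaks the incoming arrows to K: K <- min(G, L) + 5 no longer applies, and K = -5.
D = -2·G + K + 2  [with G=-2, K=-5]  = 1
M = 3·K + 3·D - 1  [with K=-5, D=1]  = -13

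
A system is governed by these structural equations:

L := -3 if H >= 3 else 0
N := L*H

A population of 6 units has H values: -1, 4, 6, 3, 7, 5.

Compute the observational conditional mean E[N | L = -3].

-15

Observing L=-3 restricts to units where L's equation naturally yields -3: H ∈ {4, 6, 3, 7, 5}. In that subpopulation N = -12, -18, -9, -21, -15, mean -15.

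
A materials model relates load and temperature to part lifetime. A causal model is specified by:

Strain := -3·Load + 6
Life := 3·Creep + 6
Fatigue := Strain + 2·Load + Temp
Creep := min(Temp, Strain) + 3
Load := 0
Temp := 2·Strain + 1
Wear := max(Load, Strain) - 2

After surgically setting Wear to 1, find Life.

33

Under do(Wear=1), the mechanism Wear := max(Load, Strain) - 2 is discarded; Wear is fixed at 1.
Since Life is not a descendant of the intervened variable, it is unaffected.
Strain = -3·Load + 6  [with Load=0]  = 6
Temp = 2·Strain + 1  [with Strain=6]  = 13
Creep = min(Temp, Strain) + 3  [with Temp=13, Strain=6]  = 9
Life = 3·Creep + 6  [with Creep=9]  = 33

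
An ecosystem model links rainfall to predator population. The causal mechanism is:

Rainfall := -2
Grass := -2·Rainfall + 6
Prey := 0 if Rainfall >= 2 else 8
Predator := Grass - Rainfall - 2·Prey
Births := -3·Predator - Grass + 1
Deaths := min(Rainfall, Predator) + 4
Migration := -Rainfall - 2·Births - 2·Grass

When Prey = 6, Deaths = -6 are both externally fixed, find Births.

-9

The joint intervention fixes Prey = 6, Deaths = -6, removing each variable's own equation.
Grass = -2·Rainfall + 6  [with Rainfall=-2]  = 10
Predator = Grass - Rainfall - 2·Prey  [with Grass=10, Rainfall=-2, Prey=6]  = 0
Births = -3·Predator - Grass + 1  [with Predator=0, Grass=10]  = -9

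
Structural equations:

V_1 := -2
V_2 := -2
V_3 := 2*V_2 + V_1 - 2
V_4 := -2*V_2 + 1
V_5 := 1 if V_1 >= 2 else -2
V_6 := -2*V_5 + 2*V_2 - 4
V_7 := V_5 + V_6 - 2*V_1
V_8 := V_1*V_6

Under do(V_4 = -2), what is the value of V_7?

-2

The intervention breaks the incoming arrows to V_4: V_4 := -2*V_2 + 1 no longer applies, and V_4 = -2.
No directed path runs from V_4 to V_7, so V_7 keeps its natural value.
V_5 = 1 if V_1 >= 2 else -2  [with V_1=-2]  = -2
V_6 = -2*V_5 + 2*V_2 - 4  [with V_5=-2, V_2=-2]  = -4
V_7 = V_5 + V_6 - 2*V_1  [with V_5=-2, V_6=-4, V_1=-2]  = -2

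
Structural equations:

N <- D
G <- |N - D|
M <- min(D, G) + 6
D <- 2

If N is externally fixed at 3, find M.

7

Under do(N=3), the mechanism N <- D is discarded; N is fixed at 3.
G = |N - D|  [with N=3, D=2]  = 1
M = min(D, G) + 6  [with D=2, G=1]  = 7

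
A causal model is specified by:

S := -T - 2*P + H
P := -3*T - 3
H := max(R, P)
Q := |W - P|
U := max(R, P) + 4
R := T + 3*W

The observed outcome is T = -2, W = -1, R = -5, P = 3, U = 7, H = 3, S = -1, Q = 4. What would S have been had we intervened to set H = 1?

Intervening sets H = 1 and removes its equation (H := max(R, P)).
P = -3*T - 3  [with T=-2]  = 3
S = -T - 2*P + H  [with T=-2, P=3, H=1]  = -3

-3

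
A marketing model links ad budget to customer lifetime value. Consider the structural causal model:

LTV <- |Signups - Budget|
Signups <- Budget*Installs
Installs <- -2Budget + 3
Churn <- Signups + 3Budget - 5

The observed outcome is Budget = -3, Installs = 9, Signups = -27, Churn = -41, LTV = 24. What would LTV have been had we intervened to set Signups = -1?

2

do(Signups=-1) replaces the equation Signups <- Budget*Installs with the constant Signups = -1.
LTV = |Signups - Budget|  [with Signups=-1, Budget=-3]  = 2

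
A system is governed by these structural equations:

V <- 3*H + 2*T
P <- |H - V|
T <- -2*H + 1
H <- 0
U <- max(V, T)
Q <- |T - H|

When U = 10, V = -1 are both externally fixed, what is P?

1

The joint intervention fixes U = 10, V = -1, removing each variable's own equation.
P = |H - V|  [with H=0, V=-1]  = 1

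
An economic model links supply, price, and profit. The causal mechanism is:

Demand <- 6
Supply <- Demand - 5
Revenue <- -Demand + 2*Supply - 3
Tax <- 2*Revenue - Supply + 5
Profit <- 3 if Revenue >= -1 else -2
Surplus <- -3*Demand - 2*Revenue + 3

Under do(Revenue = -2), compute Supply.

1

Under do(Revenue=-2), the mechanism Revenue <- -Demand + 2*Supply - 3 is discarded; Revenue is fixed at -2.
Since Supply is not a descendant of the intervened variable, it is unaffected.
Supply = Demand - 5  [with Demand=6]  = 1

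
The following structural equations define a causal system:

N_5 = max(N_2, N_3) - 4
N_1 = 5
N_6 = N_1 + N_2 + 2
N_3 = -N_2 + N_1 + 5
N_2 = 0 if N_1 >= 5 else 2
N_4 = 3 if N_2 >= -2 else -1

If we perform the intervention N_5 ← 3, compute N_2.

Under do(N_5=3), the mechanism N_5 = max(N_2, N_3) - 4 is discarded; N_5 is fixed at 3.
No directed path runs from N_5 to N_2, so N_2 keeps its natural value.
N_2 = 0 if N_1 >= 5 else 2  [with N_1=5]  = 0

0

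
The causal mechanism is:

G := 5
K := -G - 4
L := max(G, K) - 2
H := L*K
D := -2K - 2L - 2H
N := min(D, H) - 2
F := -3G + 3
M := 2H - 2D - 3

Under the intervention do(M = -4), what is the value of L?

Under do(M=-4), the mechanism M := 2H - 2D - 3 is discarded; M is fixed at -4.
No directed path runs from M to L, so L keeps its natural value.
K = -G - 4  [with G=5]  = -9
L = max(G, K) - 2  [with G=5, K=-9]  = 3

3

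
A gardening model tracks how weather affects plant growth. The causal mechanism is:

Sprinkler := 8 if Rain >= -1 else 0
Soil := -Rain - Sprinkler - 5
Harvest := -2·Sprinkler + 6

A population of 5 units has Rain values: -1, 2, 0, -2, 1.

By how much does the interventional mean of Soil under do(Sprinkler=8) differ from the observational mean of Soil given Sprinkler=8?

Every unit gets Sprinkler=8 under the intervention. Soil values become -12, -15, -13, -11, -14; E[Soil|do(Sprinkler=8)] = -13.
E[Soil|Sprinkler=8] averages over only the 4 units with Sprinkler=8 (Rain = -1, 2, 0, 1): Soil = -12, -15, -13, -14, mean -13.5.
Difference = -13 − (-13.5) = 0.5.

0.5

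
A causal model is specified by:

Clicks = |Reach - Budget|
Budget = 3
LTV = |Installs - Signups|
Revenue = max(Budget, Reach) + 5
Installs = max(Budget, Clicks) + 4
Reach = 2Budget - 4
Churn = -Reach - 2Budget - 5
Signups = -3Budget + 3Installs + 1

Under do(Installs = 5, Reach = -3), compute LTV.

2

The joint intervention fixes Installs = 5, Reach = -3, removing each variable's own equation.
Signups = -3Budget + 3Installs + 1  [with Budget=3, Installs=5]  = 7
LTV = |Installs - Signups|  [with Installs=5, Signups=7]  = 2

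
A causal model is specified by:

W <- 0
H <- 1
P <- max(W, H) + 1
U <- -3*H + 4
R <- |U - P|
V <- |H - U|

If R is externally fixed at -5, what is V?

0

The intervention breaks the incoming arrows to R: R <- |U - P| no longer applies, and R = -5.
Since V is not a descendant of the intervened variable, it is unaffected.
U = -3*H + 4  [with H=1]  = 1
V = |H - U|  [with H=1, U=1]  = 0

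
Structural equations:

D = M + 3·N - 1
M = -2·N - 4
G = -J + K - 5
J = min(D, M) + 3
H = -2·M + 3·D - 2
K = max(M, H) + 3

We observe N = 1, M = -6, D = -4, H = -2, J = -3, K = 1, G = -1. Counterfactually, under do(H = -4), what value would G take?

The intervention breaks the incoming arrows to H: H = -2·M + 3·D - 2 no longer applies, and H = -4.
M = -2·N - 4  [with N=1]  = -6
D = M + 3·N - 1  [with M=-6, N=1]  = -4
J = min(D, M) + 3  [with D=-4, M=-6]  = -3
K = max(M, H) + 3  [with M=-6, H=-4]  = -1
G = -J + K - 5  [with J=-3, K=-1]  = -3

-3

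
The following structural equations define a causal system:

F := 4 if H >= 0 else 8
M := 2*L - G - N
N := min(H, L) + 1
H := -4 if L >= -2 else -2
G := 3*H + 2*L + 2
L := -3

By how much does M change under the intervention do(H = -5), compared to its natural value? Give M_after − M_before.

Under do(H=-5), the mechanism H := -4 if L >= -2 else -2 is discarded; H is fixed at -5.
N = min(H, L) + 1  [with H=-5, L=-3]  = -4
G = 3*H + 2*L + 2  [with H=-5, L=-3]  = -19
M = 2*L - G - N  [with L=-3, G=-19, N=-4]  = 17
Without intervention: H = -4 if L >= -2 else -2  [with L=-3]  = -2; N = min(H, L) + 1  [with H=-2, L=-3]  = -2; G = 3*H + 2*L + 2  [with H=-2, L=-3]  = -10; M = 2*L - G - N  [with L=-3, G=-10, N=-2]  = 6.
Change = 17 − 6 = 11.

11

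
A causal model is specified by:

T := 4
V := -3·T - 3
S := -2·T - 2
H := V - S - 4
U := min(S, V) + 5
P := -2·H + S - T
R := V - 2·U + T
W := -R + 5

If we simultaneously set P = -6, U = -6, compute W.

Under do(P = -6, U = -6), each intervened variable's structural equation is replaced by its fixed value.
V = -3·T - 3  [with T=4]  = -15
R = V - 2·U + T  [with V=-15, U=-6, T=4]  = 1
W = -R + 5  [with R=1]  = 4

4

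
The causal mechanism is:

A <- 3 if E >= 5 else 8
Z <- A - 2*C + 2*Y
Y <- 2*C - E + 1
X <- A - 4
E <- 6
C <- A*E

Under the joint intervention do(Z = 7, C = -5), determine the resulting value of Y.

-15

Under do(Z = 7, C = -5), each intervened variable's structural equation is replaced by its fixed value.
Y = 2*C - E + 1  [with C=-5, E=6]  = -15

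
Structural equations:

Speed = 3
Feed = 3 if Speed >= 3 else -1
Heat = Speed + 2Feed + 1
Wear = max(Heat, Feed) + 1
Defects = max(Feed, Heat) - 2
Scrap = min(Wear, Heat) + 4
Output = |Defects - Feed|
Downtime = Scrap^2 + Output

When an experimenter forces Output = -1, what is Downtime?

195

do(Output=-1) replaces the equation Output = |Defects - Feed| with the constant Output = -1.
Feed = 3 if Speed >= 3 else -1  [with Speed=3]  = 3
Heat = Speed + 2Feed + 1  [with Speed=3, Feed=3]  = 10
Wear = max(Heat, Feed) + 1  [with Heat=10, Feed=3]  = 11
Scrap = min(Wear, Heat) + 4  [with Wear=11, Heat=10]  = 14
Downtime = Scrap^2 + Output  [with Scrap=14, Output=-1]  = 195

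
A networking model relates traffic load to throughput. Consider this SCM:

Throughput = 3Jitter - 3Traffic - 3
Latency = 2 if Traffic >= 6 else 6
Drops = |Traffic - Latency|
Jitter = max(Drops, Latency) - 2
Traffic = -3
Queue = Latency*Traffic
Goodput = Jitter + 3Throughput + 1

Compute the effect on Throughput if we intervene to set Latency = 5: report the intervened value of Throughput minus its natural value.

Under do(Latency=5), the mechanism Latency = 2 if Traffic >= 6 else 6 is discarded; Latency is fixed at 5.
Drops = |Traffic - Latency|  [with Traffic=-3, Latency=5]  = 8
Jitter = max(Drops, Latency) - 2  [with Drops=8, Latency=5]  = 6
Throughput = 3Jitter - 3Traffic - 3  [with Jitter=6, Traffic=-3]  = 24
Without intervention: Latency = 2 if Traffic >= 6 else 6  [with Traffic=-3]  = 6; Drops = |Traffic - Latency|  [with Traffic=-3, Latency=6]  = 9; Jitter = max(Drops, Latency) - 2  [with Drops=9, Latency=6]  = 7; Throughput = 3Jitter - 3Traffic - 3  [with Jitter=7, Traffic=-3]  = 27.
Change = 24 − 27 = -3.

-3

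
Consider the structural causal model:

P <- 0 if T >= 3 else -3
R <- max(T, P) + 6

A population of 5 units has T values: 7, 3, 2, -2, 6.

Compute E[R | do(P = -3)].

do(P=-3) breaks P's dependence on T. With P=-3 fixed, R across the units is 13, 9, 8, 4, 12, mean 9.2.

9.2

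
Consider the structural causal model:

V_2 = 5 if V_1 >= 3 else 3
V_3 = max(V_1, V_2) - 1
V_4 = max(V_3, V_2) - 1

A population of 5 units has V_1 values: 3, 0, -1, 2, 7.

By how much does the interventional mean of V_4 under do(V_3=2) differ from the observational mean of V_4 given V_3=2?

Every unit gets V_3=2 under the intervention. V_4 values become 4, 2, 2, 2, 4; E[V_4|do(V_3=2)] = 2.8.
Observing V_3=2 restricts to units where V_3's equation naturally yields 2: V_1 ∈ {0, -1, 2}. In that subpopulation V_4 = 2, 2, 2, mean 2.
Difference = 2.8 − 2 = 0.8.

0.8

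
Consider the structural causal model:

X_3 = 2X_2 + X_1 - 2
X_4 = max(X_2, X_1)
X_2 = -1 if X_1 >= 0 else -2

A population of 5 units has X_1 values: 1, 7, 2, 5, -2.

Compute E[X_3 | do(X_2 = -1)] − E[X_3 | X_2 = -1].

-1.15

Every unit gets X_2=-1 under the intervention. X_3 values become -3, 3, -2, 1, -6; E[X_3|do(X_2=-1)] = -1.4.
E[X_3|X_2=-1] averages over only the 4 units with X_2=-1 (X_1 = 1, 7, 2, 5): X_3 = -3, 3, -2, 1, mean -0.25.
Difference = -1.4 − (-0.25) = -1.15.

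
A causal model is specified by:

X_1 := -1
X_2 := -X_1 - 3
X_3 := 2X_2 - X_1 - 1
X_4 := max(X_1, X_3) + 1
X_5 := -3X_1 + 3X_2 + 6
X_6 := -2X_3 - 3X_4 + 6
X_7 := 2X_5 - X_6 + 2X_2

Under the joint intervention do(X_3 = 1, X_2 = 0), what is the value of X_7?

20

The joint intervention fixes X_3 = 1, X_2 = 0, removing each variable's own equation.
X_4 = max(X_1, X_3) + 1  [with X_1=-1, X_3=1]  = 2
X_5 = -3X_1 + 3X_2 + 6  [with X_1=-1, X_2=0]  = 9
X_6 = -2X_3 - 3X_4 + 6  [with X_3=1, X_4=2]  = -2
X_7 = 2X_5 - X_6 + 2X_2  [with X_5=9, X_6=-2, X_2=0]  = 20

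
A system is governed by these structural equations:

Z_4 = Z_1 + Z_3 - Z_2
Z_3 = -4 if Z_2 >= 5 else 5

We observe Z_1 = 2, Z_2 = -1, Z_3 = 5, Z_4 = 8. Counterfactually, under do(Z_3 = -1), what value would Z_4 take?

The intervention breaks the incoming arrows to Z_3: Z_3 = -4 if Z_2 >= 5 else 5 no longer applies, and Z_3 = -1.
Z_4 = Z_1 + Z_3 - Z_2  [with Z_1=2, Z_3=-1, Z_2=-1]  = 2

2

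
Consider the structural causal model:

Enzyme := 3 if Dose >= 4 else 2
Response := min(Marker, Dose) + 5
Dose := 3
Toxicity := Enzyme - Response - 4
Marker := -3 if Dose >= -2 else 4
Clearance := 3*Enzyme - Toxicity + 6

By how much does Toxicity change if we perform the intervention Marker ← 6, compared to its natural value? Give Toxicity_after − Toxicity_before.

-6

do(Marker=6) replaces the equation Marker := -3 if Dose >= -2 else 4 with the constant Marker = 6.
Enzyme = 3 if Dose >= 4 else 2  [with Dose=3]  = 2
Response = min(Marker, Dose) + 5  [with Marker=6, Dose=3]  = 8
Toxicity = Enzyme - Response - 4  [with Enzyme=2, Response=8]  = -10
Without intervention: Enzyme = 3 if Dose >= 4 else 2  [with Dose=3]  = 2; Marker = -3 if Dose >= -2 else 4  [with Dose=3]  = -3; Response = min(Marker, Dose) + 5  [with Marker=-3, Dose=3]  = 2; Toxicity = Enzyme - Response - 4  [with Enzyme=2, Response=2]  = -4.
Change = -10 − (-4) = -6.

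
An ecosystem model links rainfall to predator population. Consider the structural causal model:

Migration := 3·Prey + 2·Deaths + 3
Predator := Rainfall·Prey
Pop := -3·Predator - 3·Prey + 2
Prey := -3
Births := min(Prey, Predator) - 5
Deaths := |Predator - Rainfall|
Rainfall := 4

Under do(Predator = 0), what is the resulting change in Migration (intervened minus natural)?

-24

The intervention breaks the incoming arrows to Predator: Predator := Rainfall·Prey no longer applies, and Predator = 0.
Deaths = |Predator - Rainfall|  [with Predator=0, Rainfall=4]  = 4
Migration = 3·Prey + 2·Deaths + 3  [with Prey=-3, Deaths=4]  = 2
Without intervention: Predator = Rainfall·Prey  [with Rainfall=4, Prey=-3]  = -12; Deaths = |Predator - Rainfall|  [with Predator=-12, Rainfall=4]  = 16; Migration = 3·Prey + 2·Deaths + 3  [with Prey=-3, Deaths=16]  = 26.
Change = 2 − 26 = -24.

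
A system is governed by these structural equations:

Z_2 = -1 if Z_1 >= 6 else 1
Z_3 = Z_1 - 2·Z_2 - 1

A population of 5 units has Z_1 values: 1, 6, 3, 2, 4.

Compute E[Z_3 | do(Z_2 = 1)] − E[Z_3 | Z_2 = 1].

0.7

do(Z_2=1) breaks Z_2's dependence on Z_1. With Z_2=1 fixed, Z_3 across the units is -2, 3, 0, -1, 1, mean 0.2.
Conditioning on Z_2=1 selects the 4 unit(s) with Z_1 ∈ {1, 3, 2, 4}. Their Z_3 values: -2, 0, -1, 1. Mean = -0.5.
Difference = 0.2 − (-0.5) = 0.7.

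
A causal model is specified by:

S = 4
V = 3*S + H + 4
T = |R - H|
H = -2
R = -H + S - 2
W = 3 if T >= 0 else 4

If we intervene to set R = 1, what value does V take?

The intervention breaks the incoming arrows to R: R = -H + S - 2 no longer applies, and R = 1.
V is not downstream of the intervention, so its value is determined by the original equations.
V = 3*S + H + 4  [with S=4, H=-2]  = 14

14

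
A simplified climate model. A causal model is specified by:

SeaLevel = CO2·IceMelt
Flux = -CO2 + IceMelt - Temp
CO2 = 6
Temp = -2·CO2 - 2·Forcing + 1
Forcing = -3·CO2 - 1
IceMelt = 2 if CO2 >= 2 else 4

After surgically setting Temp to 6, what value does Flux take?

-10

The intervention breaks the incoming arrows to Temp: Temp = -2·CO2 - 2·Forcing + 1 no longer applies, and Temp = 6.
IceMelt = 2 if CO2 >= 2 else 4  [with CO2=6]  = 2
Flux = -CO2 + IceMelt - Temp  [with CO2=6, IceMelt=2, Temp=6]  = -10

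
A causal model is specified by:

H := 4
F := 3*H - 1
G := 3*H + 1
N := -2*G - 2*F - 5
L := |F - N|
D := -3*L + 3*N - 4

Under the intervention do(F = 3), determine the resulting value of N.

-37

Under do(F=3), the mechanism F := 3*H - 1 is discarded; F is fixed at 3.
G = 3*H + 1  [with H=4]  = 13
N = -2*G - 2*F - 5  [with G=13, F=3]  = -37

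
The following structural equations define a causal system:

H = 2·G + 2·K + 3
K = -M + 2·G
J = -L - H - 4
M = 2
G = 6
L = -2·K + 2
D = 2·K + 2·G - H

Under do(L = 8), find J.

-47

Under do(L=8), the mechanism L = -2·K + 2 is discarded; L is fixed at 8.
K = -M + 2·G  [with M=2, G=6]  = 10
H = 2·G + 2·K + 3  [with G=6, K=10]  = 35
J = -L - H - 4  [with L=8, H=35]  = -47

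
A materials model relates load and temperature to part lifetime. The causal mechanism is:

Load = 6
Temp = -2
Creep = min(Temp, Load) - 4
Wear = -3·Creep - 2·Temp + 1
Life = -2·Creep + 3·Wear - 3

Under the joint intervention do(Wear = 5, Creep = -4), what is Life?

20

The joint intervention fixes Wear = 5, Creep = -4, removing each variable's own equation.
Life = -2·Creep + 3·Wear - 3  [with Creep=-4, Wear=5]  = 20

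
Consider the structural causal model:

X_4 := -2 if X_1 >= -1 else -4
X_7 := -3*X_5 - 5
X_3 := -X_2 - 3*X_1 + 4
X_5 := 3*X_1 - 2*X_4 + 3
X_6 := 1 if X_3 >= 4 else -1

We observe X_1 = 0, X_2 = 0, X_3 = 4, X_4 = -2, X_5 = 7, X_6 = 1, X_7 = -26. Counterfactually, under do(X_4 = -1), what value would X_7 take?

-20

The intervention breaks the incoming arrows to X_4: X_4 := -2 if X_1 >= -1 else -4 no longer applies, and X_4 = -1.
X_5 = 3*X_1 - 2*X_4 + 3  [with X_1=0, X_4=-1]  = 5
X_7 = -3*X_5 - 5  [with X_5=5]  = -20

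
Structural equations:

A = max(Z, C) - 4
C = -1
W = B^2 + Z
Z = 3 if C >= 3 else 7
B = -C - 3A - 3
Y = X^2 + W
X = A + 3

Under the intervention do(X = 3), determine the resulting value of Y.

Under do(X=3), the mechanism X = A + 3 is discarded; X is fixed at 3.
Z = 3 if C >= 3 else 7  [with C=-1]  = 7
A = max(Z, C) - 4  [with Z=7, C=-1]  = 3
B = -C - 3A - 3  [with C=-1, A=3]  = -11
W = B^2 + Z  [with B=-11, Z=7]  = 128
Y = X^2 + W  [with X=3, W=128]  = 137

137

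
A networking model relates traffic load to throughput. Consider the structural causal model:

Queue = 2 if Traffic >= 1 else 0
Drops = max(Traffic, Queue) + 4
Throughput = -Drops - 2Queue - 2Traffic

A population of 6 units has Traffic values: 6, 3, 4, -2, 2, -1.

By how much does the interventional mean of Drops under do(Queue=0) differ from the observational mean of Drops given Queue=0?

The intervention sets Queue=0 in all 6 units regardless of Traffic. Recomputing Drops per unit gives 10, 7, 8, 4, 6, 4; average 6.5.
E[Drops|Queue=0] averages over only the 2 units with Queue=0 (Traffic = -2, -1): Drops = 4, 4, mean 4.
Difference = 6.5 − 4 = 2.5.

2.5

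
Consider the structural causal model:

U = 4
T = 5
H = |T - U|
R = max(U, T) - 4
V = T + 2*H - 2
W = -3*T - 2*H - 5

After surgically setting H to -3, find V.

do(H=-3) replaces the equation H = |T - U| with the constant H = -3.
V = T + 2*H - 2  [with T=5, H=-3]  = -3

-3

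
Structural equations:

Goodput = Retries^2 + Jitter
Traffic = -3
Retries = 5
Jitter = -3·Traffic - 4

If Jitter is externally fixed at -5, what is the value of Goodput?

The intervention breaks the incoming arrows to Jitter: Jitter = -3·Traffic - 4 no longer applies, and Jitter = -5.
Goodput = Retries^2 + Jitter  [with Retries=5, Jitter=-5]  = 20

20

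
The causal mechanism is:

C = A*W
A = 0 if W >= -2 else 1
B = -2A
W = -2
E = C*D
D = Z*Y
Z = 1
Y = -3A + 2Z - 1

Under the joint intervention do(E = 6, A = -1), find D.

Setting E = 6, A = -1 by intervention discards those variables' equations.
Y = -3A + 2Z - 1  [with A=-1, Z=1]  = 4
D = Z*Y  [with Z=1, Y=4]  = 4

4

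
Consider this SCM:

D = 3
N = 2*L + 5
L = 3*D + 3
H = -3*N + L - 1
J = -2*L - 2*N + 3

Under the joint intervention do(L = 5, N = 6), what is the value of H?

-14

Under do(L = 5, N = 6), each intervened variable's structural equation is replaced by its fixed value.
H = -3*N + L - 1  [with N=6, L=5]  = -14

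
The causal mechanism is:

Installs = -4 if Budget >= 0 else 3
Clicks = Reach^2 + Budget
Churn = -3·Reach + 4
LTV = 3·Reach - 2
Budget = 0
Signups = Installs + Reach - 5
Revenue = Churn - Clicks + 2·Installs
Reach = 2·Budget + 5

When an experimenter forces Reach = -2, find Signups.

do(Reach=-2) replaces the equation Reach = 2·Budget + 5 with the constant Reach = -2.
Installs = -4 if Budget >= 0 else 3  [with Budget=0]  = -4
Signups = Installs + Reach - 5  [with Installs=-4, Reach=-2]  = -11

-11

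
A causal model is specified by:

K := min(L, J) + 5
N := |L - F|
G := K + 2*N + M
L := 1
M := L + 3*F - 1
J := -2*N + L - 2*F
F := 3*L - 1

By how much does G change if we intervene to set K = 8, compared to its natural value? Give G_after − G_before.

Intervening sets K = 8 and removes its equation (K := min(L, J) + 5).
F = 3*L - 1  [with L=1]  = 2
N = |L - F|  [with L=1, F=2]  = 1
M = L + 3*F - 1  [with L=1, F=2]  = 6
G = K + 2*N + M  [with K=8, N=1, M=6]  = 16
Without intervention: F = 3*L - 1  [with L=1]  = 2; N = |L - F|  [with L=1, F=2]  = 1; M = L + 3*F - 1  [with L=1, F=2]  = 6; J = -2*N + L - 2*F  [with N=1, L=1, F=2]  = -5; K = min(L, J) + 5  [with L=1, J=-5]  = 0; G = K + 2*N + M  [with K=0, N=1, M=6]  = 8.
Change = 16 − 8 = 8.

8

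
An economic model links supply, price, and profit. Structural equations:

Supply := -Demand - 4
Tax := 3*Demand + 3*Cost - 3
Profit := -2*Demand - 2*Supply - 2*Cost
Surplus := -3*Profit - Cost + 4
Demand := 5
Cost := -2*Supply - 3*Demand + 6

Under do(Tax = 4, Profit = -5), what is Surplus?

The joint intervention fixes Tax = 4, Profit = -5, removing each variable's own equation.
Supply = -Demand - 4  [with Demand=5]  = -9
Cost = -2*Supply - 3*Demand + 6  [with Supply=-9, Demand=5]  = 9
Surplus = -3*Profit - Cost + 4  [with Profit=-5, Cost=9]  = 10

10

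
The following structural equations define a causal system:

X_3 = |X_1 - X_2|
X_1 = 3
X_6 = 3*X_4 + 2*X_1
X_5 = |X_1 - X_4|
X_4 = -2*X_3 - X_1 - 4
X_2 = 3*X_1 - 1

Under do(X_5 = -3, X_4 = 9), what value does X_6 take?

Setting X_5 = -3, X_4 = 9 by intervention discards those variables' equations.
X_6 = 3*X_4 + 2*X_1  [with X_4=9, X_1=3]  = 33

33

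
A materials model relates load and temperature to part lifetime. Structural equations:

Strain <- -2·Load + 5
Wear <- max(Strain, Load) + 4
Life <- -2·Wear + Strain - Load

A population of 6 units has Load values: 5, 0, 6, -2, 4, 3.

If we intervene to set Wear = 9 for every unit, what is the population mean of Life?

Every unit gets Wear=9 under the intervention. Life values become -28, -13, -31, -7, -25, -22; E[Life|do(Wear=9)] = -21.

-21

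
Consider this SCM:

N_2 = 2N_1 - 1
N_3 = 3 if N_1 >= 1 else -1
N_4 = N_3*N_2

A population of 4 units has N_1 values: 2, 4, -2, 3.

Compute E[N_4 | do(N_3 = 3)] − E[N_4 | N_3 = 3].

-7.5

Every unit gets N_3=3 under the intervention. N_4 values become 9, 21, -15, 15; E[N_4|do(N_3=3)] = 7.5.
Observing N_3=3 restricts to units where N_3's equation naturally yields 3: N_1 ∈ {2, 4, 3}. In that subpopulation N_4 = 9, 21, 15, mean 15.
Difference = 7.5 − 15 = -7.5.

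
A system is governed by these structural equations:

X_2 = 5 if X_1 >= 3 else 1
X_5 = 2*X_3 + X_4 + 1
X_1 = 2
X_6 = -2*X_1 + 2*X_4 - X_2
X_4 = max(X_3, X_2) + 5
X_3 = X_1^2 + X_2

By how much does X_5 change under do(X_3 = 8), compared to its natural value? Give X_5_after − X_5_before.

do(X_3=8) replaces the equation X_3 = X_1^2 + X_2 with the constant X_3 = 8.
X_2 = 5 if X_1 >= 3 else 1  [with X_1=2]  = 1
X_4 = max(X_3, X_2) + 5  [with X_3=8, X_2=1]  = 13
X_5 = 2*X_3 + X_4 + 1  [with X_3=8, X_4=13]  = 30
Without intervention: X_2 = 5 if X_1 >= 3 else 1  [with X_1=2]  = 1; X_3 = X_1^2 + X_2  [with X_1=2, X_2=1]  = 5; X_4 = max(X_3, X_2) + 5  [with X_3=5, X_2=1]  = 10; X_5 = 2*X_3 + X_4 + 1  [with X_3=5, X_4=10]  = 21.
Change = 30 − 21 = 9.

9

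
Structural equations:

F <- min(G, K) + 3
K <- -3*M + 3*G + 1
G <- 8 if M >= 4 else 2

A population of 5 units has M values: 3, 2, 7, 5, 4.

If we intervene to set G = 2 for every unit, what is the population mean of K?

-5.6

Every unit gets G=2 under the intervention. K values become -2, 1, -14, -8, -5; E[K|do(G=2)] = -5.6.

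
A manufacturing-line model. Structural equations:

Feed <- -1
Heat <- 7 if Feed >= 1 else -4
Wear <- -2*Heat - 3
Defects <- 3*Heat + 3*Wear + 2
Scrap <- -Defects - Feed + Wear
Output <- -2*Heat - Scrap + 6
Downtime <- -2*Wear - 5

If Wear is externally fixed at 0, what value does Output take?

3

The intervention breaks the incoming arrows to Wear: Wear <- -2*Heat - 3 no longer applies, and Wear = 0.
Heat = 7 if Feed >= 1 else -4  [with Feed=-1]  = -4
Defects = 3*Heat + 3*Wear + 2  [with Heat=-4, Wear=0]  = -10
Scrap = -Defects - Feed + Wear  [with Defects=-10, Feed=-1, Wear=0]  = 11
Output = -2*Heat - Scrap + 6  [with Heat=-4, Scrap=11]  = 3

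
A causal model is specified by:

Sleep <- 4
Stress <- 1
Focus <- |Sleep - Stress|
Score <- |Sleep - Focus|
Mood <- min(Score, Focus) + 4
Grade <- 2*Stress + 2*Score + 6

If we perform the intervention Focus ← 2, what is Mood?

6

do(Focus=2) replaces the equation Focus <- |Sleep - Stress| with the constant Focus = 2.
Score = |Sleep - Focus|  [with Sleep=4, Focus=2]  = 2
Mood = min(Score, Focus) + 4  [with Score=2, Focus=2]  = 6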